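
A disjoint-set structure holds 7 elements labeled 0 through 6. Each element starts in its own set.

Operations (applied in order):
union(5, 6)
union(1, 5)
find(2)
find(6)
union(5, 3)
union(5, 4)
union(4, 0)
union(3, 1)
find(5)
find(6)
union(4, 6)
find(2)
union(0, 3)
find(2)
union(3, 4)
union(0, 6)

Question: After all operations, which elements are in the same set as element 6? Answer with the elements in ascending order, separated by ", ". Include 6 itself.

Step 1: union(5, 6) -> merged; set of 5 now {5, 6}
Step 2: union(1, 5) -> merged; set of 1 now {1, 5, 6}
Step 3: find(2) -> no change; set of 2 is {2}
Step 4: find(6) -> no change; set of 6 is {1, 5, 6}
Step 5: union(5, 3) -> merged; set of 5 now {1, 3, 5, 6}
Step 6: union(5, 4) -> merged; set of 5 now {1, 3, 4, 5, 6}
Step 7: union(4, 0) -> merged; set of 4 now {0, 1, 3, 4, 5, 6}
Step 8: union(3, 1) -> already same set; set of 3 now {0, 1, 3, 4, 5, 6}
Step 9: find(5) -> no change; set of 5 is {0, 1, 3, 4, 5, 6}
Step 10: find(6) -> no change; set of 6 is {0, 1, 3, 4, 5, 6}
Step 11: union(4, 6) -> already same set; set of 4 now {0, 1, 3, 4, 5, 6}
Step 12: find(2) -> no change; set of 2 is {2}
Step 13: union(0, 3) -> already same set; set of 0 now {0, 1, 3, 4, 5, 6}
Step 14: find(2) -> no change; set of 2 is {2}
Step 15: union(3, 4) -> already same set; set of 3 now {0, 1, 3, 4, 5, 6}
Step 16: union(0, 6) -> already same set; set of 0 now {0, 1, 3, 4, 5, 6}
Component of 6: {0, 1, 3, 4, 5, 6}

Answer: 0, 1, 3, 4, 5, 6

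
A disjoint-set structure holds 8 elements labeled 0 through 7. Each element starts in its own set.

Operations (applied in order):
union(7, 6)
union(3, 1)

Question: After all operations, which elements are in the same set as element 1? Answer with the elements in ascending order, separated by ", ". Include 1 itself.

Answer: 1, 3

Derivation:
Step 1: union(7, 6) -> merged; set of 7 now {6, 7}
Step 2: union(3, 1) -> merged; set of 3 now {1, 3}
Component of 1: {1, 3}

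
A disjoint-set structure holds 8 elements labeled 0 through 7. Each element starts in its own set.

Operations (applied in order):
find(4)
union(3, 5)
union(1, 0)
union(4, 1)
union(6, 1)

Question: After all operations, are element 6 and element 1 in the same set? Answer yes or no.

Step 1: find(4) -> no change; set of 4 is {4}
Step 2: union(3, 5) -> merged; set of 3 now {3, 5}
Step 3: union(1, 0) -> merged; set of 1 now {0, 1}
Step 4: union(4, 1) -> merged; set of 4 now {0, 1, 4}
Step 5: union(6, 1) -> merged; set of 6 now {0, 1, 4, 6}
Set of 6: {0, 1, 4, 6}; 1 is a member.

Answer: yes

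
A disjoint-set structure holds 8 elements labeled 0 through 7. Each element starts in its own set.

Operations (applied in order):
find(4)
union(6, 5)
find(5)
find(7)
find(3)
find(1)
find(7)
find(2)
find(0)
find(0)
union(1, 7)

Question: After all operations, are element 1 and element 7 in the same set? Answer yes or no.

Answer: yes

Derivation:
Step 1: find(4) -> no change; set of 4 is {4}
Step 2: union(6, 5) -> merged; set of 6 now {5, 6}
Step 3: find(5) -> no change; set of 5 is {5, 6}
Step 4: find(7) -> no change; set of 7 is {7}
Step 5: find(3) -> no change; set of 3 is {3}
Step 6: find(1) -> no change; set of 1 is {1}
Step 7: find(7) -> no change; set of 7 is {7}
Step 8: find(2) -> no change; set of 2 is {2}
Step 9: find(0) -> no change; set of 0 is {0}
Step 10: find(0) -> no change; set of 0 is {0}
Step 11: union(1, 7) -> merged; set of 1 now {1, 7}
Set of 1: {1, 7}; 7 is a member.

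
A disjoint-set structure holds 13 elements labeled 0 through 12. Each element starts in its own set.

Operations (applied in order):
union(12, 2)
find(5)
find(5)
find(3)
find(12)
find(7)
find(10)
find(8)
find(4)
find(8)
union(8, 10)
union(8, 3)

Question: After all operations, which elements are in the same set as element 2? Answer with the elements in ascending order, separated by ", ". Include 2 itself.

Step 1: union(12, 2) -> merged; set of 12 now {2, 12}
Step 2: find(5) -> no change; set of 5 is {5}
Step 3: find(5) -> no change; set of 5 is {5}
Step 4: find(3) -> no change; set of 3 is {3}
Step 5: find(12) -> no change; set of 12 is {2, 12}
Step 6: find(7) -> no change; set of 7 is {7}
Step 7: find(10) -> no change; set of 10 is {10}
Step 8: find(8) -> no change; set of 8 is {8}
Step 9: find(4) -> no change; set of 4 is {4}
Step 10: find(8) -> no change; set of 8 is {8}
Step 11: union(8, 10) -> merged; set of 8 now {8, 10}
Step 12: union(8, 3) -> merged; set of 8 now {3, 8, 10}
Component of 2: {2, 12}

Answer: 2, 12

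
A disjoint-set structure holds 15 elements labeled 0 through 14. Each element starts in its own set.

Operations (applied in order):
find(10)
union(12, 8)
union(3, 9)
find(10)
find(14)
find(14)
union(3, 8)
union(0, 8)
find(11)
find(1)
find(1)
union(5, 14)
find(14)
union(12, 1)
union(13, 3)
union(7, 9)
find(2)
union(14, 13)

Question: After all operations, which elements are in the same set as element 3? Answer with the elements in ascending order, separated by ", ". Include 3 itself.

Answer: 0, 1, 3, 5, 7, 8, 9, 12, 13, 14

Derivation:
Step 1: find(10) -> no change; set of 10 is {10}
Step 2: union(12, 8) -> merged; set of 12 now {8, 12}
Step 3: union(3, 9) -> merged; set of 3 now {3, 9}
Step 4: find(10) -> no change; set of 10 is {10}
Step 5: find(14) -> no change; set of 14 is {14}
Step 6: find(14) -> no change; set of 14 is {14}
Step 7: union(3, 8) -> merged; set of 3 now {3, 8, 9, 12}
Step 8: union(0, 8) -> merged; set of 0 now {0, 3, 8, 9, 12}
Step 9: find(11) -> no change; set of 11 is {11}
Step 10: find(1) -> no change; set of 1 is {1}
Step 11: find(1) -> no change; set of 1 is {1}
Step 12: union(5, 14) -> merged; set of 5 now {5, 14}
Step 13: find(14) -> no change; set of 14 is {5, 14}
Step 14: union(12, 1) -> merged; set of 12 now {0, 1, 3, 8, 9, 12}
Step 15: union(13, 3) -> merged; set of 13 now {0, 1, 3, 8, 9, 12, 13}
Step 16: union(7, 9) -> merged; set of 7 now {0, 1, 3, 7, 8, 9, 12, 13}
Step 17: find(2) -> no change; set of 2 is {2}
Step 18: union(14, 13) -> merged; set of 14 now {0, 1, 3, 5, 7, 8, 9, 12, 13, 14}
Component of 3: {0, 1, 3, 5, 7, 8, 9, 12, 13, 14}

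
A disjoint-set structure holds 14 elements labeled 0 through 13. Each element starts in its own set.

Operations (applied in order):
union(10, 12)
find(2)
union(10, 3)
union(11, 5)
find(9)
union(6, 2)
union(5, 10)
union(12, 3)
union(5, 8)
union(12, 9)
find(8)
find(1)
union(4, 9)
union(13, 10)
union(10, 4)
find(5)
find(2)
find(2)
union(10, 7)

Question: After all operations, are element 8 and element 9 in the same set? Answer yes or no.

Step 1: union(10, 12) -> merged; set of 10 now {10, 12}
Step 2: find(2) -> no change; set of 2 is {2}
Step 3: union(10, 3) -> merged; set of 10 now {3, 10, 12}
Step 4: union(11, 5) -> merged; set of 11 now {5, 11}
Step 5: find(9) -> no change; set of 9 is {9}
Step 6: union(6, 2) -> merged; set of 6 now {2, 6}
Step 7: union(5, 10) -> merged; set of 5 now {3, 5, 10, 11, 12}
Step 8: union(12, 3) -> already same set; set of 12 now {3, 5, 10, 11, 12}
Step 9: union(5, 8) -> merged; set of 5 now {3, 5, 8, 10, 11, 12}
Step 10: union(12, 9) -> merged; set of 12 now {3, 5, 8, 9, 10, 11, 12}
Step 11: find(8) -> no change; set of 8 is {3, 5, 8, 9, 10, 11, 12}
Step 12: find(1) -> no change; set of 1 is {1}
Step 13: union(4, 9) -> merged; set of 4 now {3, 4, 5, 8, 9, 10, 11, 12}
Step 14: union(13, 10) -> merged; set of 13 now {3, 4, 5, 8, 9, 10, 11, 12, 13}
Step 15: union(10, 4) -> already same set; set of 10 now {3, 4, 5, 8, 9, 10, 11, 12, 13}
Step 16: find(5) -> no change; set of 5 is {3, 4, 5, 8, 9, 10, 11, 12, 13}
Step 17: find(2) -> no change; set of 2 is {2, 6}
Step 18: find(2) -> no change; set of 2 is {2, 6}
Step 19: union(10, 7) -> merged; set of 10 now {3, 4, 5, 7, 8, 9, 10, 11, 12, 13}
Set of 8: {3, 4, 5, 7, 8, 9, 10, 11, 12, 13}; 9 is a member.

Answer: yes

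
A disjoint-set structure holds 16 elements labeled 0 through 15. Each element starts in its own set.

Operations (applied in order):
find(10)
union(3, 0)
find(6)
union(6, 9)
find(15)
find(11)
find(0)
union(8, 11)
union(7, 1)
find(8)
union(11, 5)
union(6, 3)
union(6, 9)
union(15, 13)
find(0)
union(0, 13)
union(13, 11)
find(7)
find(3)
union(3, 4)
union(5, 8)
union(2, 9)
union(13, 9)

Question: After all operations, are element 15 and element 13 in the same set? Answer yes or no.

Answer: yes

Derivation:
Step 1: find(10) -> no change; set of 10 is {10}
Step 2: union(3, 0) -> merged; set of 3 now {0, 3}
Step 3: find(6) -> no change; set of 6 is {6}
Step 4: union(6, 9) -> merged; set of 6 now {6, 9}
Step 5: find(15) -> no change; set of 15 is {15}
Step 6: find(11) -> no change; set of 11 is {11}
Step 7: find(0) -> no change; set of 0 is {0, 3}
Step 8: union(8, 11) -> merged; set of 8 now {8, 11}
Step 9: union(7, 1) -> merged; set of 7 now {1, 7}
Step 10: find(8) -> no change; set of 8 is {8, 11}
Step 11: union(11, 5) -> merged; set of 11 now {5, 8, 11}
Step 12: union(6, 3) -> merged; set of 6 now {0, 3, 6, 9}
Step 13: union(6, 9) -> already same set; set of 6 now {0, 3, 6, 9}
Step 14: union(15, 13) -> merged; set of 15 now {13, 15}
Step 15: find(0) -> no change; set of 0 is {0, 3, 6, 9}
Step 16: union(0, 13) -> merged; set of 0 now {0, 3, 6, 9, 13, 15}
Step 17: union(13, 11) -> merged; set of 13 now {0, 3, 5, 6, 8, 9, 11, 13, 15}
Step 18: find(7) -> no change; set of 7 is {1, 7}
Step 19: find(3) -> no change; set of 3 is {0, 3, 5, 6, 8, 9, 11, 13, 15}
Step 20: union(3, 4) -> merged; set of 3 now {0, 3, 4, 5, 6, 8, 9, 11, 13, 15}
Step 21: union(5, 8) -> already same set; set of 5 now {0, 3, 4, 5, 6, 8, 9, 11, 13, 15}
Step 22: union(2, 9) -> merged; set of 2 now {0, 2, 3, 4, 5, 6, 8, 9, 11, 13, 15}
Step 23: union(13, 9) -> already same set; set of 13 now {0, 2, 3, 4, 5, 6, 8, 9, 11, 13, 15}
Set of 15: {0, 2, 3, 4, 5, 6, 8, 9, 11, 13, 15}; 13 is a member.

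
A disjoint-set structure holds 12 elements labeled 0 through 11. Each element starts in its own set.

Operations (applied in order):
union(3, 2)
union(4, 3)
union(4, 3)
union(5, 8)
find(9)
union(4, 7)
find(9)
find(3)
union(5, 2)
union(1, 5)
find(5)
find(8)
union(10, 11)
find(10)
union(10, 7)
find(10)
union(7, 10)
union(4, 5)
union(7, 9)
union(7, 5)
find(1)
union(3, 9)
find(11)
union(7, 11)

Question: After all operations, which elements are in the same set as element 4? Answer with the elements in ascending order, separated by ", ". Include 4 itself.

Step 1: union(3, 2) -> merged; set of 3 now {2, 3}
Step 2: union(4, 3) -> merged; set of 4 now {2, 3, 4}
Step 3: union(4, 3) -> already same set; set of 4 now {2, 3, 4}
Step 4: union(5, 8) -> merged; set of 5 now {5, 8}
Step 5: find(9) -> no change; set of 9 is {9}
Step 6: union(4, 7) -> merged; set of 4 now {2, 3, 4, 7}
Step 7: find(9) -> no change; set of 9 is {9}
Step 8: find(3) -> no change; set of 3 is {2, 3, 4, 7}
Step 9: union(5, 2) -> merged; set of 5 now {2, 3, 4, 5, 7, 8}
Step 10: union(1, 5) -> merged; set of 1 now {1, 2, 3, 4, 5, 7, 8}
Step 11: find(5) -> no change; set of 5 is {1, 2, 3, 4, 5, 7, 8}
Step 12: find(8) -> no change; set of 8 is {1, 2, 3, 4, 5, 7, 8}
Step 13: union(10, 11) -> merged; set of 10 now {10, 11}
Step 14: find(10) -> no change; set of 10 is {10, 11}
Step 15: union(10, 7) -> merged; set of 10 now {1, 2, 3, 4, 5, 7, 8, 10, 11}
Step 16: find(10) -> no change; set of 10 is {1, 2, 3, 4, 5, 7, 8, 10, 11}
Step 17: union(7, 10) -> already same set; set of 7 now {1, 2, 3, 4, 5, 7, 8, 10, 11}
Step 18: union(4, 5) -> already same set; set of 4 now {1, 2, 3, 4, 5, 7, 8, 10, 11}
Step 19: union(7, 9) -> merged; set of 7 now {1, 2, 3, 4, 5, 7, 8, 9, 10, 11}
Step 20: union(7, 5) -> already same set; set of 7 now {1, 2, 3, 4, 5, 7, 8, 9, 10, 11}
Step 21: find(1) -> no change; set of 1 is {1, 2, 3, 4, 5, 7, 8, 9, 10, 11}
Step 22: union(3, 9) -> already same set; set of 3 now {1, 2, 3, 4, 5, 7, 8, 9, 10, 11}
Step 23: find(11) -> no change; set of 11 is {1, 2, 3, 4, 5, 7, 8, 9, 10, 11}
Step 24: union(7, 11) -> already same set; set of 7 now {1, 2, 3, 4, 5, 7, 8, 9, 10, 11}
Component of 4: {1, 2, 3, 4, 5, 7, 8, 9, 10, 11}

Answer: 1, 2, 3, 4, 5, 7, 8, 9, 10, 11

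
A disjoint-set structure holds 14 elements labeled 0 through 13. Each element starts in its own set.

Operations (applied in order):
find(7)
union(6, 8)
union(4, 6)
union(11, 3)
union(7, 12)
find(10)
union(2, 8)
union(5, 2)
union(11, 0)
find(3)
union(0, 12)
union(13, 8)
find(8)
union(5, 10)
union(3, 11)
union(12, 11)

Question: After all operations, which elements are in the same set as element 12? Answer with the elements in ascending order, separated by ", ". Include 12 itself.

Step 1: find(7) -> no change; set of 7 is {7}
Step 2: union(6, 8) -> merged; set of 6 now {6, 8}
Step 3: union(4, 6) -> merged; set of 4 now {4, 6, 8}
Step 4: union(11, 3) -> merged; set of 11 now {3, 11}
Step 5: union(7, 12) -> merged; set of 7 now {7, 12}
Step 6: find(10) -> no change; set of 10 is {10}
Step 7: union(2, 8) -> merged; set of 2 now {2, 4, 6, 8}
Step 8: union(5, 2) -> merged; set of 5 now {2, 4, 5, 6, 8}
Step 9: union(11, 0) -> merged; set of 11 now {0, 3, 11}
Step 10: find(3) -> no change; set of 3 is {0, 3, 11}
Step 11: union(0, 12) -> merged; set of 0 now {0, 3, 7, 11, 12}
Step 12: union(13, 8) -> merged; set of 13 now {2, 4, 5, 6, 8, 13}
Step 13: find(8) -> no change; set of 8 is {2, 4, 5, 6, 8, 13}
Step 14: union(5, 10) -> merged; set of 5 now {2, 4, 5, 6, 8, 10, 13}
Step 15: union(3, 11) -> already same set; set of 3 now {0, 3, 7, 11, 12}
Step 16: union(12, 11) -> already same set; set of 12 now {0, 3, 7, 11, 12}
Component of 12: {0, 3, 7, 11, 12}

Answer: 0, 3, 7, 11, 12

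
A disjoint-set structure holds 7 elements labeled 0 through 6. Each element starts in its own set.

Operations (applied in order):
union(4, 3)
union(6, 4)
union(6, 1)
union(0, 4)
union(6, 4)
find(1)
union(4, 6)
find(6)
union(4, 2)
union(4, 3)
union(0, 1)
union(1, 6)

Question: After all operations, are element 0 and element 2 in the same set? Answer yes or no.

Answer: yes

Derivation:
Step 1: union(4, 3) -> merged; set of 4 now {3, 4}
Step 2: union(6, 4) -> merged; set of 6 now {3, 4, 6}
Step 3: union(6, 1) -> merged; set of 6 now {1, 3, 4, 6}
Step 4: union(0, 4) -> merged; set of 0 now {0, 1, 3, 4, 6}
Step 5: union(6, 4) -> already same set; set of 6 now {0, 1, 3, 4, 6}
Step 6: find(1) -> no change; set of 1 is {0, 1, 3, 4, 6}
Step 7: union(4, 6) -> already same set; set of 4 now {0, 1, 3, 4, 6}
Step 8: find(6) -> no change; set of 6 is {0, 1, 3, 4, 6}
Step 9: union(4, 2) -> merged; set of 4 now {0, 1, 2, 3, 4, 6}
Step 10: union(4, 3) -> already same set; set of 4 now {0, 1, 2, 3, 4, 6}
Step 11: union(0, 1) -> already same set; set of 0 now {0, 1, 2, 3, 4, 6}
Step 12: union(1, 6) -> already same set; set of 1 now {0, 1, 2, 3, 4, 6}
Set of 0: {0, 1, 2, 3, 4, 6}; 2 is a member.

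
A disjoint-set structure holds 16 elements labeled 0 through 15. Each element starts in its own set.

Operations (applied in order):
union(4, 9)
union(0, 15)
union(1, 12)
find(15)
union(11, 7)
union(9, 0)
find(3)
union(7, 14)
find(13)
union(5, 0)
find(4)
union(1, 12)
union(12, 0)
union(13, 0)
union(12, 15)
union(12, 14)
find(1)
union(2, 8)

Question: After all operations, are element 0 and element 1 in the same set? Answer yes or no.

Answer: yes

Derivation:
Step 1: union(4, 9) -> merged; set of 4 now {4, 9}
Step 2: union(0, 15) -> merged; set of 0 now {0, 15}
Step 3: union(1, 12) -> merged; set of 1 now {1, 12}
Step 4: find(15) -> no change; set of 15 is {0, 15}
Step 5: union(11, 7) -> merged; set of 11 now {7, 11}
Step 6: union(9, 0) -> merged; set of 9 now {0, 4, 9, 15}
Step 7: find(3) -> no change; set of 3 is {3}
Step 8: union(7, 14) -> merged; set of 7 now {7, 11, 14}
Step 9: find(13) -> no change; set of 13 is {13}
Step 10: union(5, 0) -> merged; set of 5 now {0, 4, 5, 9, 15}
Step 11: find(4) -> no change; set of 4 is {0, 4, 5, 9, 15}
Step 12: union(1, 12) -> already same set; set of 1 now {1, 12}
Step 13: union(12, 0) -> merged; set of 12 now {0, 1, 4, 5, 9, 12, 15}
Step 14: union(13, 0) -> merged; set of 13 now {0, 1, 4, 5, 9, 12, 13, 15}
Step 15: union(12, 15) -> already same set; set of 12 now {0, 1, 4, 5, 9, 12, 13, 15}
Step 16: union(12, 14) -> merged; set of 12 now {0, 1, 4, 5, 7, 9, 11, 12, 13, 14, 15}
Step 17: find(1) -> no change; set of 1 is {0, 1, 4, 5, 7, 9, 11, 12, 13, 14, 15}
Step 18: union(2, 8) -> merged; set of 2 now {2, 8}
Set of 0: {0, 1, 4, 5, 7, 9, 11, 12, 13, 14, 15}; 1 is a member.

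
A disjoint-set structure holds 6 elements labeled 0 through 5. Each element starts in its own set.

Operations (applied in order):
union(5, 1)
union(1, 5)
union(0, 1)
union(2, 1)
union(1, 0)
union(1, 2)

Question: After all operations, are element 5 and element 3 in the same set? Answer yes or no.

Answer: no

Derivation:
Step 1: union(5, 1) -> merged; set of 5 now {1, 5}
Step 2: union(1, 5) -> already same set; set of 1 now {1, 5}
Step 3: union(0, 1) -> merged; set of 0 now {0, 1, 5}
Step 4: union(2, 1) -> merged; set of 2 now {0, 1, 2, 5}
Step 5: union(1, 0) -> already same set; set of 1 now {0, 1, 2, 5}
Step 6: union(1, 2) -> already same set; set of 1 now {0, 1, 2, 5}
Set of 5: {0, 1, 2, 5}; 3 is not a member.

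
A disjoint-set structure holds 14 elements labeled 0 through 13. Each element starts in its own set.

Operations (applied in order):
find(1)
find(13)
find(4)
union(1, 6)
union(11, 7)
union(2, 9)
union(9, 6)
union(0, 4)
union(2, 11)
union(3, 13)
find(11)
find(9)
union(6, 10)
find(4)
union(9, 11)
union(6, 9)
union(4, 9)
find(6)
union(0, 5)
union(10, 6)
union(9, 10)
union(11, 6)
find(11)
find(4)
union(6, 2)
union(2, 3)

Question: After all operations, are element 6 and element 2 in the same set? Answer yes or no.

Step 1: find(1) -> no change; set of 1 is {1}
Step 2: find(13) -> no change; set of 13 is {13}
Step 3: find(4) -> no change; set of 4 is {4}
Step 4: union(1, 6) -> merged; set of 1 now {1, 6}
Step 5: union(11, 7) -> merged; set of 11 now {7, 11}
Step 6: union(2, 9) -> merged; set of 2 now {2, 9}
Step 7: union(9, 6) -> merged; set of 9 now {1, 2, 6, 9}
Step 8: union(0, 4) -> merged; set of 0 now {0, 4}
Step 9: union(2, 11) -> merged; set of 2 now {1, 2, 6, 7, 9, 11}
Step 10: union(3, 13) -> merged; set of 3 now {3, 13}
Step 11: find(11) -> no change; set of 11 is {1, 2, 6, 7, 9, 11}
Step 12: find(9) -> no change; set of 9 is {1, 2, 6, 7, 9, 11}
Step 13: union(6, 10) -> merged; set of 6 now {1, 2, 6, 7, 9, 10, 11}
Step 14: find(4) -> no change; set of 4 is {0, 4}
Step 15: union(9, 11) -> already same set; set of 9 now {1, 2, 6, 7, 9, 10, 11}
Step 16: union(6, 9) -> already same set; set of 6 now {1, 2, 6, 7, 9, 10, 11}
Step 17: union(4, 9) -> merged; set of 4 now {0, 1, 2, 4, 6, 7, 9, 10, 11}
Step 18: find(6) -> no change; set of 6 is {0, 1, 2, 4, 6, 7, 9, 10, 11}
Step 19: union(0, 5) -> merged; set of 0 now {0, 1, 2, 4, 5, 6, 7, 9, 10, 11}
Step 20: union(10, 6) -> already same set; set of 10 now {0, 1, 2, 4, 5, 6, 7, 9, 10, 11}
Step 21: union(9, 10) -> already same set; set of 9 now {0, 1, 2, 4, 5, 6, 7, 9, 10, 11}
Step 22: union(11, 6) -> already same set; set of 11 now {0, 1, 2, 4, 5, 6, 7, 9, 10, 11}
Step 23: find(11) -> no change; set of 11 is {0, 1, 2, 4, 5, 6, 7, 9, 10, 11}
Step 24: find(4) -> no change; set of 4 is {0, 1, 2, 4, 5, 6, 7, 9, 10, 11}
Step 25: union(6, 2) -> already same set; set of 6 now {0, 1, 2, 4, 5, 6, 7, 9, 10, 11}
Step 26: union(2, 3) -> merged; set of 2 now {0, 1, 2, 3, 4, 5, 6, 7, 9, 10, 11, 13}
Set of 6: {0, 1, 2, 3, 4, 5, 6, 7, 9, 10, 11, 13}; 2 is a member.

Answer: yes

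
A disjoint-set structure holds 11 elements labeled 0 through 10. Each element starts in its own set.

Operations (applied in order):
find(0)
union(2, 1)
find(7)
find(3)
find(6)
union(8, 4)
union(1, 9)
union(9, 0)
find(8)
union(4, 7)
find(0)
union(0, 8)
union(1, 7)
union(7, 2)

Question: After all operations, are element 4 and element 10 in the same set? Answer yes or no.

Answer: no

Derivation:
Step 1: find(0) -> no change; set of 0 is {0}
Step 2: union(2, 1) -> merged; set of 2 now {1, 2}
Step 3: find(7) -> no change; set of 7 is {7}
Step 4: find(3) -> no change; set of 3 is {3}
Step 5: find(6) -> no change; set of 6 is {6}
Step 6: union(8, 4) -> merged; set of 8 now {4, 8}
Step 7: union(1, 9) -> merged; set of 1 now {1, 2, 9}
Step 8: union(9, 0) -> merged; set of 9 now {0, 1, 2, 9}
Step 9: find(8) -> no change; set of 8 is {4, 8}
Step 10: union(4, 7) -> merged; set of 4 now {4, 7, 8}
Step 11: find(0) -> no change; set of 0 is {0, 1, 2, 9}
Step 12: union(0, 8) -> merged; set of 0 now {0, 1, 2, 4, 7, 8, 9}
Step 13: union(1, 7) -> already same set; set of 1 now {0, 1, 2, 4, 7, 8, 9}
Step 14: union(7, 2) -> already same set; set of 7 now {0, 1, 2, 4, 7, 8, 9}
Set of 4: {0, 1, 2, 4, 7, 8, 9}; 10 is not a member.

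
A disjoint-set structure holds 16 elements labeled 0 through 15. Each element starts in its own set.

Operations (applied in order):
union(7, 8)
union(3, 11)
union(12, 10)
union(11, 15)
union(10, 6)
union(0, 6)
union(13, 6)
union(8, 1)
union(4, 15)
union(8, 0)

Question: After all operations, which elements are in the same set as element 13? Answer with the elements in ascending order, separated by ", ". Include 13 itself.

Step 1: union(7, 8) -> merged; set of 7 now {7, 8}
Step 2: union(3, 11) -> merged; set of 3 now {3, 11}
Step 3: union(12, 10) -> merged; set of 12 now {10, 12}
Step 4: union(11, 15) -> merged; set of 11 now {3, 11, 15}
Step 5: union(10, 6) -> merged; set of 10 now {6, 10, 12}
Step 6: union(0, 6) -> merged; set of 0 now {0, 6, 10, 12}
Step 7: union(13, 6) -> merged; set of 13 now {0, 6, 10, 12, 13}
Step 8: union(8, 1) -> merged; set of 8 now {1, 7, 8}
Step 9: union(4, 15) -> merged; set of 4 now {3, 4, 11, 15}
Step 10: union(8, 0) -> merged; set of 8 now {0, 1, 6, 7, 8, 10, 12, 13}
Component of 13: {0, 1, 6, 7, 8, 10, 12, 13}

Answer: 0, 1, 6, 7, 8, 10, 12, 13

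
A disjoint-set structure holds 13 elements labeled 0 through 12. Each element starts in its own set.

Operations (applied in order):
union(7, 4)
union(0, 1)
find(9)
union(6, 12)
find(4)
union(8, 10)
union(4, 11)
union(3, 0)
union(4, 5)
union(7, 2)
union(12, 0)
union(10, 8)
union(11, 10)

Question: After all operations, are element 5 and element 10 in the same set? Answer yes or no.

Answer: yes

Derivation:
Step 1: union(7, 4) -> merged; set of 7 now {4, 7}
Step 2: union(0, 1) -> merged; set of 0 now {0, 1}
Step 3: find(9) -> no change; set of 9 is {9}
Step 4: union(6, 12) -> merged; set of 6 now {6, 12}
Step 5: find(4) -> no change; set of 4 is {4, 7}
Step 6: union(8, 10) -> merged; set of 8 now {8, 10}
Step 7: union(4, 11) -> merged; set of 4 now {4, 7, 11}
Step 8: union(3, 0) -> merged; set of 3 now {0, 1, 3}
Step 9: union(4, 5) -> merged; set of 4 now {4, 5, 7, 11}
Step 10: union(7, 2) -> merged; set of 7 now {2, 4, 5, 7, 11}
Step 11: union(12, 0) -> merged; set of 12 now {0, 1, 3, 6, 12}
Step 12: union(10, 8) -> already same set; set of 10 now {8, 10}
Step 13: union(11, 10) -> merged; set of 11 now {2, 4, 5, 7, 8, 10, 11}
Set of 5: {2, 4, 5, 7, 8, 10, 11}; 10 is a member.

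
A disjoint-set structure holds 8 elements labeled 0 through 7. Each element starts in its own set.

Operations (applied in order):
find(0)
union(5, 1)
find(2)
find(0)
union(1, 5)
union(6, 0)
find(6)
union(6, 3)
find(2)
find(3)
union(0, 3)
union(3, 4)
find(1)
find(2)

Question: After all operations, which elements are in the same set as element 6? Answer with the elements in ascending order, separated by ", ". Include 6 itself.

Answer: 0, 3, 4, 6

Derivation:
Step 1: find(0) -> no change; set of 0 is {0}
Step 2: union(5, 1) -> merged; set of 5 now {1, 5}
Step 3: find(2) -> no change; set of 2 is {2}
Step 4: find(0) -> no change; set of 0 is {0}
Step 5: union(1, 5) -> already same set; set of 1 now {1, 5}
Step 6: union(6, 0) -> merged; set of 6 now {0, 6}
Step 7: find(6) -> no change; set of 6 is {0, 6}
Step 8: union(6, 3) -> merged; set of 6 now {0, 3, 6}
Step 9: find(2) -> no change; set of 2 is {2}
Step 10: find(3) -> no change; set of 3 is {0, 3, 6}
Step 11: union(0, 3) -> already same set; set of 0 now {0, 3, 6}
Step 12: union(3, 4) -> merged; set of 3 now {0, 3, 4, 6}
Step 13: find(1) -> no change; set of 1 is {1, 5}
Step 14: find(2) -> no change; set of 2 is {2}
Component of 6: {0, 3, 4, 6}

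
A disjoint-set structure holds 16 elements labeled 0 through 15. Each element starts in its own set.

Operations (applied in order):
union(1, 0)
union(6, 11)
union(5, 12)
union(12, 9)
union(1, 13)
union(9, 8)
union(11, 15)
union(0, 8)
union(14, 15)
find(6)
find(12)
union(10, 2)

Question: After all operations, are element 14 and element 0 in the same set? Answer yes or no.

Step 1: union(1, 0) -> merged; set of 1 now {0, 1}
Step 2: union(6, 11) -> merged; set of 6 now {6, 11}
Step 3: union(5, 12) -> merged; set of 5 now {5, 12}
Step 4: union(12, 9) -> merged; set of 12 now {5, 9, 12}
Step 5: union(1, 13) -> merged; set of 1 now {0, 1, 13}
Step 6: union(9, 8) -> merged; set of 9 now {5, 8, 9, 12}
Step 7: union(11, 15) -> merged; set of 11 now {6, 11, 15}
Step 8: union(0, 8) -> merged; set of 0 now {0, 1, 5, 8, 9, 12, 13}
Step 9: union(14, 15) -> merged; set of 14 now {6, 11, 14, 15}
Step 10: find(6) -> no change; set of 6 is {6, 11, 14, 15}
Step 11: find(12) -> no change; set of 12 is {0, 1, 5, 8, 9, 12, 13}
Step 12: union(10, 2) -> merged; set of 10 now {2, 10}
Set of 14: {6, 11, 14, 15}; 0 is not a member.

Answer: no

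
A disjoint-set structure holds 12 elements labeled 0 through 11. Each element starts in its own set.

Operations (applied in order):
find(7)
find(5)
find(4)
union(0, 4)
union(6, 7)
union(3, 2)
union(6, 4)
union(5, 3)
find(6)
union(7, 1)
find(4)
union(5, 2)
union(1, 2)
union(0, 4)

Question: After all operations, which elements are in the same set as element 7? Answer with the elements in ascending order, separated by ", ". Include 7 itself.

Answer: 0, 1, 2, 3, 4, 5, 6, 7

Derivation:
Step 1: find(7) -> no change; set of 7 is {7}
Step 2: find(5) -> no change; set of 5 is {5}
Step 3: find(4) -> no change; set of 4 is {4}
Step 4: union(0, 4) -> merged; set of 0 now {0, 4}
Step 5: union(6, 7) -> merged; set of 6 now {6, 7}
Step 6: union(3, 2) -> merged; set of 3 now {2, 3}
Step 7: union(6, 4) -> merged; set of 6 now {0, 4, 6, 7}
Step 8: union(5, 3) -> merged; set of 5 now {2, 3, 5}
Step 9: find(6) -> no change; set of 6 is {0, 4, 6, 7}
Step 10: union(7, 1) -> merged; set of 7 now {0, 1, 4, 6, 7}
Step 11: find(4) -> no change; set of 4 is {0, 1, 4, 6, 7}
Step 12: union(5, 2) -> already same set; set of 5 now {2, 3, 5}
Step 13: union(1, 2) -> merged; set of 1 now {0, 1, 2, 3, 4, 5, 6, 7}
Step 14: union(0, 4) -> already same set; set of 0 now {0, 1, 2, 3, 4, 5, 6, 7}
Component of 7: {0, 1, 2, 3, 4, 5, 6, 7}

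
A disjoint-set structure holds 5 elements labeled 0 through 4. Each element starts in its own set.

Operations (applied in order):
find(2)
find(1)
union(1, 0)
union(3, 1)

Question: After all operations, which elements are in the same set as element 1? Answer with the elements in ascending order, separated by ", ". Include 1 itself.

Step 1: find(2) -> no change; set of 2 is {2}
Step 2: find(1) -> no change; set of 1 is {1}
Step 3: union(1, 0) -> merged; set of 1 now {0, 1}
Step 4: union(3, 1) -> merged; set of 3 now {0, 1, 3}
Component of 1: {0, 1, 3}

Answer: 0, 1, 3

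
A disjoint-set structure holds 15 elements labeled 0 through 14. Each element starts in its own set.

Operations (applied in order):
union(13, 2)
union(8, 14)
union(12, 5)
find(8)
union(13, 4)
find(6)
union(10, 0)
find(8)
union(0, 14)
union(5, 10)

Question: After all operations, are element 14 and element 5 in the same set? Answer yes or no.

Step 1: union(13, 2) -> merged; set of 13 now {2, 13}
Step 2: union(8, 14) -> merged; set of 8 now {8, 14}
Step 3: union(12, 5) -> merged; set of 12 now {5, 12}
Step 4: find(8) -> no change; set of 8 is {8, 14}
Step 5: union(13, 4) -> merged; set of 13 now {2, 4, 13}
Step 6: find(6) -> no change; set of 6 is {6}
Step 7: union(10, 0) -> merged; set of 10 now {0, 10}
Step 8: find(8) -> no change; set of 8 is {8, 14}
Step 9: union(0, 14) -> merged; set of 0 now {0, 8, 10, 14}
Step 10: union(5, 10) -> merged; set of 5 now {0, 5, 8, 10, 12, 14}
Set of 14: {0, 5, 8, 10, 12, 14}; 5 is a member.

Answer: yes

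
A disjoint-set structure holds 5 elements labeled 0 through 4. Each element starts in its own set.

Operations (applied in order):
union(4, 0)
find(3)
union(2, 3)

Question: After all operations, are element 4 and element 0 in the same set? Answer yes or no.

Answer: yes

Derivation:
Step 1: union(4, 0) -> merged; set of 4 now {0, 4}
Step 2: find(3) -> no change; set of 3 is {3}
Step 3: union(2, 3) -> merged; set of 2 now {2, 3}
Set of 4: {0, 4}; 0 is a member.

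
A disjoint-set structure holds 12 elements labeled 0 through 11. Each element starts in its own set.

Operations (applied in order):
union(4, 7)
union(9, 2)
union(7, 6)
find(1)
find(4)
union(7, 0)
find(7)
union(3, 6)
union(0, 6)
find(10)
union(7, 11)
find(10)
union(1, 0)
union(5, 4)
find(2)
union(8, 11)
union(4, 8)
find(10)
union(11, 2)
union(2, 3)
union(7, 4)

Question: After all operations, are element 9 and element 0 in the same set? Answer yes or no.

Answer: yes

Derivation:
Step 1: union(4, 7) -> merged; set of 4 now {4, 7}
Step 2: union(9, 2) -> merged; set of 9 now {2, 9}
Step 3: union(7, 6) -> merged; set of 7 now {4, 6, 7}
Step 4: find(1) -> no change; set of 1 is {1}
Step 5: find(4) -> no change; set of 4 is {4, 6, 7}
Step 6: union(7, 0) -> merged; set of 7 now {0, 4, 6, 7}
Step 7: find(7) -> no change; set of 7 is {0, 4, 6, 7}
Step 8: union(3, 6) -> merged; set of 3 now {0, 3, 4, 6, 7}
Step 9: union(0, 6) -> already same set; set of 0 now {0, 3, 4, 6, 7}
Step 10: find(10) -> no change; set of 10 is {10}
Step 11: union(7, 11) -> merged; set of 7 now {0, 3, 4, 6, 7, 11}
Step 12: find(10) -> no change; set of 10 is {10}
Step 13: union(1, 0) -> merged; set of 1 now {0, 1, 3, 4, 6, 7, 11}
Step 14: union(5, 4) -> merged; set of 5 now {0, 1, 3, 4, 5, 6, 7, 11}
Step 15: find(2) -> no change; set of 2 is {2, 9}
Step 16: union(8, 11) -> merged; set of 8 now {0, 1, 3, 4, 5, 6, 7, 8, 11}
Step 17: union(4, 8) -> already same set; set of 4 now {0, 1, 3, 4, 5, 6, 7, 8, 11}
Step 18: find(10) -> no change; set of 10 is {10}
Step 19: union(11, 2) -> merged; set of 11 now {0, 1, 2, 3, 4, 5, 6, 7, 8, 9, 11}
Step 20: union(2, 3) -> already same set; set of 2 now {0, 1, 2, 3, 4, 5, 6, 7, 8, 9, 11}
Step 21: union(7, 4) -> already same set; set of 7 now {0, 1, 2, 3, 4, 5, 6, 7, 8, 9, 11}
Set of 9: {0, 1, 2, 3, 4, 5, 6, 7, 8, 9, 11}; 0 is a member.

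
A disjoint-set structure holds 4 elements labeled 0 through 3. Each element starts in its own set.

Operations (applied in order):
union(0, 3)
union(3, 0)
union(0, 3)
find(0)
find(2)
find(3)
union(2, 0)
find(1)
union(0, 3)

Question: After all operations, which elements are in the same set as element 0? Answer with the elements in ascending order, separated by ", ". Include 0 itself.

Step 1: union(0, 3) -> merged; set of 0 now {0, 3}
Step 2: union(3, 0) -> already same set; set of 3 now {0, 3}
Step 3: union(0, 3) -> already same set; set of 0 now {0, 3}
Step 4: find(0) -> no change; set of 0 is {0, 3}
Step 5: find(2) -> no change; set of 2 is {2}
Step 6: find(3) -> no change; set of 3 is {0, 3}
Step 7: union(2, 0) -> merged; set of 2 now {0, 2, 3}
Step 8: find(1) -> no change; set of 1 is {1}
Step 9: union(0, 3) -> already same set; set of 0 now {0, 2, 3}
Component of 0: {0, 2, 3}

Answer: 0, 2, 3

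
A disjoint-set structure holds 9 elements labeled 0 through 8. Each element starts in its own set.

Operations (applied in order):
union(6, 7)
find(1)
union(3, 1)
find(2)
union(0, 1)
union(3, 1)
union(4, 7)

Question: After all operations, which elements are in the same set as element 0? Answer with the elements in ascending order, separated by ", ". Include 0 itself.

Answer: 0, 1, 3

Derivation:
Step 1: union(6, 7) -> merged; set of 6 now {6, 7}
Step 2: find(1) -> no change; set of 1 is {1}
Step 3: union(3, 1) -> merged; set of 3 now {1, 3}
Step 4: find(2) -> no change; set of 2 is {2}
Step 5: union(0, 1) -> merged; set of 0 now {0, 1, 3}
Step 6: union(3, 1) -> already same set; set of 3 now {0, 1, 3}
Step 7: union(4, 7) -> merged; set of 4 now {4, 6, 7}
Component of 0: {0, 1, 3}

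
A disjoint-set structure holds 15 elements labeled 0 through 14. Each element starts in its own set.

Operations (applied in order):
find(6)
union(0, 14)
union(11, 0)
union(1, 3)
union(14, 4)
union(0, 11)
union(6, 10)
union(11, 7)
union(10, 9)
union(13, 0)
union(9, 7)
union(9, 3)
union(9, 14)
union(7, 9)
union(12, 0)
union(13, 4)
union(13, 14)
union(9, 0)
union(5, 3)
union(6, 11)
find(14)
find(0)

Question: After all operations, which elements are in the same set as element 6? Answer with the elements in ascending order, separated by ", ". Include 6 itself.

Answer: 0, 1, 3, 4, 5, 6, 7, 9, 10, 11, 12, 13, 14

Derivation:
Step 1: find(6) -> no change; set of 6 is {6}
Step 2: union(0, 14) -> merged; set of 0 now {0, 14}
Step 3: union(11, 0) -> merged; set of 11 now {0, 11, 14}
Step 4: union(1, 3) -> merged; set of 1 now {1, 3}
Step 5: union(14, 4) -> merged; set of 14 now {0, 4, 11, 14}
Step 6: union(0, 11) -> already same set; set of 0 now {0, 4, 11, 14}
Step 7: union(6, 10) -> merged; set of 6 now {6, 10}
Step 8: union(11, 7) -> merged; set of 11 now {0, 4, 7, 11, 14}
Step 9: union(10, 9) -> merged; set of 10 now {6, 9, 10}
Step 10: union(13, 0) -> merged; set of 13 now {0, 4, 7, 11, 13, 14}
Step 11: union(9, 7) -> merged; set of 9 now {0, 4, 6, 7, 9, 10, 11, 13, 14}
Step 12: union(9, 3) -> merged; set of 9 now {0, 1, 3, 4, 6, 7, 9, 10, 11, 13, 14}
Step 13: union(9, 14) -> already same set; set of 9 now {0, 1, 3, 4, 6, 7, 9, 10, 11, 13, 14}
Step 14: union(7, 9) -> already same set; set of 7 now {0, 1, 3, 4, 6, 7, 9, 10, 11, 13, 14}
Step 15: union(12, 0) -> merged; set of 12 now {0, 1, 3, 4, 6, 7, 9, 10, 11, 12, 13, 14}
Step 16: union(13, 4) -> already same set; set of 13 now {0, 1, 3, 4, 6, 7, 9, 10, 11, 12, 13, 14}
Step 17: union(13, 14) -> already same set; set of 13 now {0, 1, 3, 4, 6, 7, 9, 10, 11, 12, 13, 14}
Step 18: union(9, 0) -> already same set; set of 9 now {0, 1, 3, 4, 6, 7, 9, 10, 11, 12, 13, 14}
Step 19: union(5, 3) -> merged; set of 5 now {0, 1, 3, 4, 5, 6, 7, 9, 10, 11, 12, 13, 14}
Step 20: union(6, 11) -> already same set; set of 6 now {0, 1, 3, 4, 5, 6, 7, 9, 10, 11, 12, 13, 14}
Step 21: find(14) -> no change; set of 14 is {0, 1, 3, 4, 5, 6, 7, 9, 10, 11, 12, 13, 14}
Step 22: find(0) -> no change; set of 0 is {0, 1, 3, 4, 5, 6, 7, 9, 10, 11, 12, 13, 14}
Component of 6: {0, 1, 3, 4, 5, 6, 7, 9, 10, 11, 12, 13, 14}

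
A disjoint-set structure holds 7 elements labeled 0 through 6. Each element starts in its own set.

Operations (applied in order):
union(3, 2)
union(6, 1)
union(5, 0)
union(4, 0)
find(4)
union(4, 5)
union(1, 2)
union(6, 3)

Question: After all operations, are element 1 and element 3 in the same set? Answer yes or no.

Answer: yes

Derivation:
Step 1: union(3, 2) -> merged; set of 3 now {2, 3}
Step 2: union(6, 1) -> merged; set of 6 now {1, 6}
Step 3: union(5, 0) -> merged; set of 5 now {0, 5}
Step 4: union(4, 0) -> merged; set of 4 now {0, 4, 5}
Step 5: find(4) -> no change; set of 4 is {0, 4, 5}
Step 6: union(4, 5) -> already same set; set of 4 now {0, 4, 5}
Step 7: union(1, 2) -> merged; set of 1 now {1, 2, 3, 6}
Step 8: union(6, 3) -> already same set; set of 6 now {1, 2, 3, 6}
Set of 1: {1, 2, 3, 6}; 3 is a member.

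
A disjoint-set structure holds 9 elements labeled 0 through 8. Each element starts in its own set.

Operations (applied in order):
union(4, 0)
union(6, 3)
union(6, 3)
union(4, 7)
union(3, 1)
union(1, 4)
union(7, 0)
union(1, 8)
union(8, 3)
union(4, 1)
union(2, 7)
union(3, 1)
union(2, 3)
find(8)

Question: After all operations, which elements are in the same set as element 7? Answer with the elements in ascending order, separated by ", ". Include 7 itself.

Answer: 0, 1, 2, 3, 4, 6, 7, 8

Derivation:
Step 1: union(4, 0) -> merged; set of 4 now {0, 4}
Step 2: union(6, 3) -> merged; set of 6 now {3, 6}
Step 3: union(6, 3) -> already same set; set of 6 now {3, 6}
Step 4: union(4, 7) -> merged; set of 4 now {0, 4, 7}
Step 5: union(3, 1) -> merged; set of 3 now {1, 3, 6}
Step 6: union(1, 4) -> merged; set of 1 now {0, 1, 3, 4, 6, 7}
Step 7: union(7, 0) -> already same set; set of 7 now {0, 1, 3, 4, 6, 7}
Step 8: union(1, 8) -> merged; set of 1 now {0, 1, 3, 4, 6, 7, 8}
Step 9: union(8, 3) -> already same set; set of 8 now {0, 1, 3, 4, 6, 7, 8}
Step 10: union(4, 1) -> already same set; set of 4 now {0, 1, 3, 4, 6, 7, 8}
Step 11: union(2, 7) -> merged; set of 2 now {0, 1, 2, 3, 4, 6, 7, 8}
Step 12: union(3, 1) -> already same set; set of 3 now {0, 1, 2, 3, 4, 6, 7, 8}
Step 13: union(2, 3) -> already same set; set of 2 now {0, 1, 2, 3, 4, 6, 7, 8}
Step 14: find(8) -> no change; set of 8 is {0, 1, 2, 3, 4, 6, 7, 8}
Component of 7: {0, 1, 2, 3, 4, 6, 7, 8}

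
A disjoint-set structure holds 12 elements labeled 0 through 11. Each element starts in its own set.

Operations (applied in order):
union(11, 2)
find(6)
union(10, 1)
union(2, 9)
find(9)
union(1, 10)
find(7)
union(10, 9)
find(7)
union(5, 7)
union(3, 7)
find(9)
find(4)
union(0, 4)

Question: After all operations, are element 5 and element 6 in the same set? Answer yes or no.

Step 1: union(11, 2) -> merged; set of 11 now {2, 11}
Step 2: find(6) -> no change; set of 6 is {6}
Step 3: union(10, 1) -> merged; set of 10 now {1, 10}
Step 4: union(2, 9) -> merged; set of 2 now {2, 9, 11}
Step 5: find(9) -> no change; set of 9 is {2, 9, 11}
Step 6: union(1, 10) -> already same set; set of 1 now {1, 10}
Step 7: find(7) -> no change; set of 7 is {7}
Step 8: union(10, 9) -> merged; set of 10 now {1, 2, 9, 10, 11}
Step 9: find(7) -> no change; set of 7 is {7}
Step 10: union(5, 7) -> merged; set of 5 now {5, 7}
Step 11: union(3, 7) -> merged; set of 3 now {3, 5, 7}
Step 12: find(9) -> no change; set of 9 is {1, 2, 9, 10, 11}
Step 13: find(4) -> no change; set of 4 is {4}
Step 14: union(0, 4) -> merged; set of 0 now {0, 4}
Set of 5: {3, 5, 7}; 6 is not a member.

Answer: no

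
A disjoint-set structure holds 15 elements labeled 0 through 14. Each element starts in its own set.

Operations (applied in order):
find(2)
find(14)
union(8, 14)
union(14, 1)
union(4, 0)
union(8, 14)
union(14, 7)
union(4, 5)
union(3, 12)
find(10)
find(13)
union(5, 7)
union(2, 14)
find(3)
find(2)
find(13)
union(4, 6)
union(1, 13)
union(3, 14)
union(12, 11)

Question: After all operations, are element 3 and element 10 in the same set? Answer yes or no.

Step 1: find(2) -> no change; set of 2 is {2}
Step 2: find(14) -> no change; set of 14 is {14}
Step 3: union(8, 14) -> merged; set of 8 now {8, 14}
Step 4: union(14, 1) -> merged; set of 14 now {1, 8, 14}
Step 5: union(4, 0) -> merged; set of 4 now {0, 4}
Step 6: union(8, 14) -> already same set; set of 8 now {1, 8, 14}
Step 7: union(14, 7) -> merged; set of 14 now {1, 7, 8, 14}
Step 8: union(4, 5) -> merged; set of 4 now {0, 4, 5}
Step 9: union(3, 12) -> merged; set of 3 now {3, 12}
Step 10: find(10) -> no change; set of 10 is {10}
Step 11: find(13) -> no change; set of 13 is {13}
Step 12: union(5, 7) -> merged; set of 5 now {0, 1, 4, 5, 7, 8, 14}
Step 13: union(2, 14) -> merged; set of 2 now {0, 1, 2, 4, 5, 7, 8, 14}
Step 14: find(3) -> no change; set of 3 is {3, 12}
Step 15: find(2) -> no change; set of 2 is {0, 1, 2, 4, 5, 7, 8, 14}
Step 16: find(13) -> no change; set of 13 is {13}
Step 17: union(4, 6) -> merged; set of 4 now {0, 1, 2, 4, 5, 6, 7, 8, 14}
Step 18: union(1, 13) -> merged; set of 1 now {0, 1, 2, 4, 5, 6, 7, 8, 13, 14}
Step 19: union(3, 14) -> merged; set of 3 now {0, 1, 2, 3, 4, 5, 6, 7, 8, 12, 13, 14}
Step 20: union(12, 11) -> merged; set of 12 now {0, 1, 2, 3, 4, 5, 6, 7, 8, 11, 12, 13, 14}
Set of 3: {0, 1, 2, 3, 4, 5, 6, 7, 8, 11, 12, 13, 14}; 10 is not a member.

Answer: no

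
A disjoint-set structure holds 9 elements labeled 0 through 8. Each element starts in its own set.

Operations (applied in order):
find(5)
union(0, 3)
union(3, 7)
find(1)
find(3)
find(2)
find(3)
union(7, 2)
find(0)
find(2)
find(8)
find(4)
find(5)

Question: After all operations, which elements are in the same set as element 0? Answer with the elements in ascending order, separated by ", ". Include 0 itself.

Answer: 0, 2, 3, 7

Derivation:
Step 1: find(5) -> no change; set of 5 is {5}
Step 2: union(0, 3) -> merged; set of 0 now {0, 3}
Step 3: union(3, 7) -> merged; set of 3 now {0, 3, 7}
Step 4: find(1) -> no change; set of 1 is {1}
Step 5: find(3) -> no change; set of 3 is {0, 3, 7}
Step 6: find(2) -> no change; set of 2 is {2}
Step 7: find(3) -> no change; set of 3 is {0, 3, 7}
Step 8: union(7, 2) -> merged; set of 7 now {0, 2, 3, 7}
Step 9: find(0) -> no change; set of 0 is {0, 2, 3, 7}
Step 10: find(2) -> no change; set of 2 is {0, 2, 3, 7}
Step 11: find(8) -> no change; set of 8 is {8}
Step 12: find(4) -> no change; set of 4 is {4}
Step 13: find(5) -> no change; set of 5 is {5}
Component of 0: {0, 2, 3, 7}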